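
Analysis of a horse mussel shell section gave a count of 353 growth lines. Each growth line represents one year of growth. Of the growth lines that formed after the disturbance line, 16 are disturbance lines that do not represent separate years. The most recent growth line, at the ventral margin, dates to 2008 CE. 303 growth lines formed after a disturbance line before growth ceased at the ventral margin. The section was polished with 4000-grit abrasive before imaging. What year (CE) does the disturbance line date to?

1721 CE

303 growth lines formed after the disturbance line.
Removing the 16 false growth lines leaves 303 − 16 = 287 true growth lines beyond the disturbance line.
2008 − 287 = 1721 CE.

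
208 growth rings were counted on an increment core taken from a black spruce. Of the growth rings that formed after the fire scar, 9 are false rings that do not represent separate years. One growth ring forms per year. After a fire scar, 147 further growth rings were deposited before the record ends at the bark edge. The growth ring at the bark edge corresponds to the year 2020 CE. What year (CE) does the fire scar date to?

1882 CE

147 growth rings formed after the fire scar.
Removing the 9 false growth rings leaves 147 − 9 = 138 true growth rings beyond the fire scar.
Counting back 138 years from 2020 CE places the fire scar in 2020 − 138 = 1882 CE.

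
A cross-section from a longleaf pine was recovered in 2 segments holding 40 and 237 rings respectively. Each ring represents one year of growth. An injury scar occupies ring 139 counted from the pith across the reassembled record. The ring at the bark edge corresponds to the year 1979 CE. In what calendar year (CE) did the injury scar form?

Total rings = 40 + 237 = 277.
The injury scar sits at ring 139 from the pith, so 277 − 139 = 138 rings formed after it.
The ring at the bark edge is 1979 CE, so the injury scar dates to 1979 − 138 = 1841 CE.

1841 CE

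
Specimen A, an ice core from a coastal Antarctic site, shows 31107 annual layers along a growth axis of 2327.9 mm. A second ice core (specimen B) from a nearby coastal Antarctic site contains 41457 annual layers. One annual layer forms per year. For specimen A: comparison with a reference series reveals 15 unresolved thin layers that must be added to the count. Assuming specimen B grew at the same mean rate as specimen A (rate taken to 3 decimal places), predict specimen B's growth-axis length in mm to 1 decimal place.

3109.3 mm

Specimen A: adjusted count: 31107 + 15 = 31122 annual layers.
A: Mean rate = 2327.9 mm / 31122 years ≈ 0.075 mm per year.
B's length ≈ 0.075 × 41457 = 3109.3 mm.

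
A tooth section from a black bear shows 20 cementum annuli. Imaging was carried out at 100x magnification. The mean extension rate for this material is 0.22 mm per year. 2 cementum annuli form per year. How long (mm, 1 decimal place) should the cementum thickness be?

2.2 mm

With 2 cementum annuli per year, 20 / 2 = 10 years.
Predicted length = 0.22 mm/year × 10 years = 2.2 mm.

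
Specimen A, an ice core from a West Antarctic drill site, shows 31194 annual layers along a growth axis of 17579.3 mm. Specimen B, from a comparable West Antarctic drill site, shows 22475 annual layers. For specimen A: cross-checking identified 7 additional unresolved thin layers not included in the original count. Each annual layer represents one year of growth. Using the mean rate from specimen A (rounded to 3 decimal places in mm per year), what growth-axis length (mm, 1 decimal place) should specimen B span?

12653.4 mm

Specimen A: after corrections the count is 31194 + 7 = 31201 annual layers.
A: Extension rate ≈ 17579.3 / 31201 = 0.563 mm/year.
Length of B = 0.563 × 22475 = 12653.4 mm.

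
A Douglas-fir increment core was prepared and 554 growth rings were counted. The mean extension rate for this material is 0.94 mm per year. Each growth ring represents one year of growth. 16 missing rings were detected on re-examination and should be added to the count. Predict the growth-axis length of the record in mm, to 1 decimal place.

535.8 mm

Adjusted count: 554 + 16 = 570 growth rings.
Length ≈ 0.94 × 570 = 535.8 mm.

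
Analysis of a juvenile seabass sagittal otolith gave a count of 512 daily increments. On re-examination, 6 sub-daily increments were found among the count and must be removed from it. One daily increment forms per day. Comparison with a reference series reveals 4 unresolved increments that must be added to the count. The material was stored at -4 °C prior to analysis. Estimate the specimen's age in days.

510 days

True daily increment count = 512 − 6 + 4 = 510.
At one daily increment per day, that is 510 days.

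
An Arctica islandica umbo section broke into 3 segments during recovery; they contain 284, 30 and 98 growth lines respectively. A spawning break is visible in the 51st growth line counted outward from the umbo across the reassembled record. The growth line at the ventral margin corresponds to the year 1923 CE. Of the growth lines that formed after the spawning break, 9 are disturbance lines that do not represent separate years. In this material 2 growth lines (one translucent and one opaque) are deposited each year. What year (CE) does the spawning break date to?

Total growth lines = 284 + 30 + 98 = 412.
The spawning break sits at growth line 51 from the umbo, so 412 − 51 = 361 growth lines formed after it.
361 − 9 false = 352 true growth lines after the spawning break.
352 growth lines at 2 per year is 352 / 2 = 176 years.
Counting back 176 years from 1923 CE places the spawning break in 1923 − 176 = 1747 CE.

1747 CE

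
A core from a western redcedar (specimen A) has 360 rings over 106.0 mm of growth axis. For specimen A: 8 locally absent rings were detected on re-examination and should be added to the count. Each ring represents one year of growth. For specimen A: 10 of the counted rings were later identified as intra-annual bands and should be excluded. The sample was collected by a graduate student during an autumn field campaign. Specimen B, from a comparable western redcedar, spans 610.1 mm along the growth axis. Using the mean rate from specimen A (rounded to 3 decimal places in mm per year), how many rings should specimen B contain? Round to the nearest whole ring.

Specimen A: true ring count = 360 − 10 + 8 = 358.
A: 106.0 mm over 358 years gives 106.0 / 358 ≈ 0.296 mm/year.
B spans 610.1 / 0.296 = 2061.15 years ≈ 2061 rings.

2061 rings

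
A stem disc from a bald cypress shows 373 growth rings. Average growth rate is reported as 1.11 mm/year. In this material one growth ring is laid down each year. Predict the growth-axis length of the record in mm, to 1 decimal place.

373 years of growth are recorded.
373 years at 1.11 mm/year gives 1.11 × 373 = 414.0 mm.

414.0 mm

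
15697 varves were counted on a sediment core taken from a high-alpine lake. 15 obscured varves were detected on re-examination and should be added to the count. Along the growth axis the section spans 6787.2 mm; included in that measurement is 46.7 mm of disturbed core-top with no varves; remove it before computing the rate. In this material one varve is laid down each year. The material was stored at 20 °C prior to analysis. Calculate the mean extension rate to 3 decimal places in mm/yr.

True varve count = 15697 + 15 = 15712.
The growth record spans 6787.2 − 46.7 = 6740.5 mm.
6740.5 mm over 15712 years gives 6740.5 / 15712 ≈ 0.429 mm/yr.

0.429 mm/yr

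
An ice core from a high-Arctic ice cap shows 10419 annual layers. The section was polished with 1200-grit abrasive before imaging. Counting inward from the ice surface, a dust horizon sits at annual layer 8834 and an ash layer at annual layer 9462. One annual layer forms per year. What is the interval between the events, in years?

The two markers are separated by 9462 − 8834 = 628 annual layers.
That is 628 years at one annual layer per year.

628 years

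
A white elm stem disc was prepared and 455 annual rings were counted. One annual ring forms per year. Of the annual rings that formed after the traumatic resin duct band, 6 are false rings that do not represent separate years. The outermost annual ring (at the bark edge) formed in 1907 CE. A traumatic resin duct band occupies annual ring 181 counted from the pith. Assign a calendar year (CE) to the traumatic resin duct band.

1639 CE

455 − 181 = 274 annual rings lie beyond the traumatic resin duct band toward the bark edge.
Removing the 6 false annual rings leaves 274 − 6 = 268 true annual rings beyond the traumatic resin duct band.
Counting back 268 years from 1907 CE places the traumatic resin duct band in 1907 − 268 = 1639 CE.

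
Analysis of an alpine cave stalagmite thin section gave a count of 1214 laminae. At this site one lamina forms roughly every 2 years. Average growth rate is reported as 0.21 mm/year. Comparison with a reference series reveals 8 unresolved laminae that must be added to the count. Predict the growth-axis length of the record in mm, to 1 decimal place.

513.2 mm

Correcting the raw count gives 1214 + 8 = 1222 true laminae.
At 2 years per lamina, 1222 × 2 = 2444 years.
2444 years at 0.21 mm/year gives 0.21 × 2444 = 513.2 mm.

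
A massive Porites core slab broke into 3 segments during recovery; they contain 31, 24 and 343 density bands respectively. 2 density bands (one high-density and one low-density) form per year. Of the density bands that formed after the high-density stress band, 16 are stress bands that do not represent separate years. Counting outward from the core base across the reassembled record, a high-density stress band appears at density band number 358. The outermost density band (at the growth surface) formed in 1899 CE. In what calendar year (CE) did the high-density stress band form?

1887 CE

Total density bands = 31 + 24 + 343 = 398.
The high-density stress band sits at density band 358 from the core base, so 398 − 358 = 40 density bands formed after it.
Removing the 16 false density bands leaves 40 − 16 = 24 true density bands beyond the high-density stress band.
Dividing by 2 density bands per year: 24 / 2 = 12 years.
1899 − 12 = 1887 CE.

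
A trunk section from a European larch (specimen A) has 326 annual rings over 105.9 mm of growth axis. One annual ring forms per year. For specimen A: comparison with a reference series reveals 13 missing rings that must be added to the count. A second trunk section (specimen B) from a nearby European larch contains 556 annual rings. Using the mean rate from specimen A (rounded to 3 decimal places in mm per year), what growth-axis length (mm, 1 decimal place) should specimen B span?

173.5 mm

Specimen A: adjusted count: 326 + 13 = 339 annual rings.
A: Extension rate ≈ 105.9 / 339 = 0.312 mm per year.
Length of B = 0.312 × 556 = 173.5 mm.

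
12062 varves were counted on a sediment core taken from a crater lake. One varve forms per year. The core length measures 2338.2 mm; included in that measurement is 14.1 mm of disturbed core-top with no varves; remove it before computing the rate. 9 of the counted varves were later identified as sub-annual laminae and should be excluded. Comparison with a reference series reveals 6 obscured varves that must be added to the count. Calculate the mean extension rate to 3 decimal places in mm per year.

Adjusted count: 12062 − 9 + 6 = 12059 varves.
Net length = 2338.2 − 14.1 = 2324.1 mm.
Mean rate = 2324.1 mm / 12059 years ≈ 0.193 mm per year.

0.193 mm per year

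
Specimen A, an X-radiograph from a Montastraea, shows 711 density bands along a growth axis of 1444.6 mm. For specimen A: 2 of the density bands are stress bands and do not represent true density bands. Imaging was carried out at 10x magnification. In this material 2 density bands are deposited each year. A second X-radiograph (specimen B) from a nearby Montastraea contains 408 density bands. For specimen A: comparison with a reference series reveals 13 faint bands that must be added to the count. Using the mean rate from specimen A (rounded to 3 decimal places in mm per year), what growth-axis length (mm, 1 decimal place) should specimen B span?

Specimen A: after corrections the count is 711 − 2 + 13 = 722 density bands.
Specimen A: dividing by 2 density bands per year: 722 / 2 = 361 years.
A: 1444.6 mm over 361 years gives 1444.6 / 361 ≈ 4.002 mm/year.
Specimen B: dividing by 2 density bands per year: 408 / 2 = 204 years. Length of B = 4.002 × 204 = 816.4 mm.

816.4 mm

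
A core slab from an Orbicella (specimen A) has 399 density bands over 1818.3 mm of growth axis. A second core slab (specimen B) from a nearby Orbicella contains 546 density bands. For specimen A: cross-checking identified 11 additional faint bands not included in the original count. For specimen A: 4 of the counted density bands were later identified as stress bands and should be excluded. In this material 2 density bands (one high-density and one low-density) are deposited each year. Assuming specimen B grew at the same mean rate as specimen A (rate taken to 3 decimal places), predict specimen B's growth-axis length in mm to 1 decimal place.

Specimen A: adjusted count: 399 − 4 + 11 = 406 density bands.
Specimen A: with 2 density bands per year, 406 / 2 = 203 years.
A: 1818.3 mm over 203 years gives 1818.3 / 203 ≈ 8.957 mm per year.
Specimen B: with 2 density bands per year, 546 / 2 = 273 years. For B, 8.957 mm/year × 273 years = 2445.3 mm.

2445.3 mm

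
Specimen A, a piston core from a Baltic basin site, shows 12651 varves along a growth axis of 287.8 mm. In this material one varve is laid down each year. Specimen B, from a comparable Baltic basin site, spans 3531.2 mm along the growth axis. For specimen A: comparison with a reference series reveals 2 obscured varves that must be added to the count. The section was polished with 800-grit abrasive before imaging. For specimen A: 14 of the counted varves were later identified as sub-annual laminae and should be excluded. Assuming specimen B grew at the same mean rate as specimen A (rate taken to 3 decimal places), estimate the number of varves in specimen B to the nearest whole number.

153530 varves

Specimen A: true varve count = 12651 − 14 + 2 = 12639.
A: Mean rate = 287.8 mm / 12639 years ≈ 0.023 mm per year.
For B, 3531.2 / 0.023 = 153530.43 years ≈ 153530 varves.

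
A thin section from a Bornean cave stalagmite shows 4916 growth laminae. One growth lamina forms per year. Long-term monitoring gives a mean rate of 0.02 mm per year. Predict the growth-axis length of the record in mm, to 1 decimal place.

98.3 mm

4916 years of growth are recorded.
Length ≈ 0.02 × 4916 = 98.3 mm.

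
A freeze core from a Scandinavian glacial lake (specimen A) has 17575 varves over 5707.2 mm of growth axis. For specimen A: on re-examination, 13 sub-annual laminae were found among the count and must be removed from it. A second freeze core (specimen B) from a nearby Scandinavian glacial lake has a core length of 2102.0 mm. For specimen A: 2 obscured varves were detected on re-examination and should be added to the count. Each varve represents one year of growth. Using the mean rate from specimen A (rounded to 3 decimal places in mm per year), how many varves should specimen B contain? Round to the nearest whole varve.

Specimen A: adjusted count: 17575 − 13 + 2 = 17564 varves.
A: 5707.2 mm over 17564 years gives 5707.2 / 17564 ≈ 0.325 mm per year.
B spans 2102.0 / 0.325 = 6467.69 years ≈ 6468 varves.

6468 varves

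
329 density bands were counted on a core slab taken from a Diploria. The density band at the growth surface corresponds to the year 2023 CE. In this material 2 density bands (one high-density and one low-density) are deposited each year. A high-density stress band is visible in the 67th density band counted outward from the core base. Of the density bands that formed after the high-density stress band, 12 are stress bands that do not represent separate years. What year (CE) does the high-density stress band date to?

1898 CE

The high-density stress band sits at density band 67 from the core base, so 329 − 67 = 262 density bands formed after it.
Excluding 12 false density bands: 262 − 12 = 250.
250 density bands at 2 per year is 250 / 2 = 125 years.
The density band at the growth surface is 2023 CE, so the high-density stress band dates to 2023 − 125 = 1898 CE.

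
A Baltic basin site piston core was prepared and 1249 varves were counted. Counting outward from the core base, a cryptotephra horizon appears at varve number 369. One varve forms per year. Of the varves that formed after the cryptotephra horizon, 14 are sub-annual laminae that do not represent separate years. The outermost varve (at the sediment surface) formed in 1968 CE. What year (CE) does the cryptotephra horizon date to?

Between varve 369 and the sediment surface there are 1249 − 369 = 880 varves.
Removing the 14 false varves leaves 880 − 14 = 866 true varves beyond the cryptotephra horizon.
The varve at the sediment surface is 1968 CE, so the cryptotephra horizon dates to 1968 − 866 = 1102 CE.

1102 CE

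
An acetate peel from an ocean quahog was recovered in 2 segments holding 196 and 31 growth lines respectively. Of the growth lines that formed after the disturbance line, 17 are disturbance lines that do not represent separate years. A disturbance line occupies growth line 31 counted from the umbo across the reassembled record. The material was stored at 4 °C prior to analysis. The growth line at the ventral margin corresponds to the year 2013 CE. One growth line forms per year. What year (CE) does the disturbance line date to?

Total growth lines = 196 + 31 = 227.
227 − 31 = 196 growth lines lie beyond the disturbance line toward the ventral margin.
Excluding 17 false growth lines: 196 − 17 = 179.
The growth line at the ventral margin is 2013 CE, so the disturbance line dates to 2013 − 179 = 1834 CE.

1834 CE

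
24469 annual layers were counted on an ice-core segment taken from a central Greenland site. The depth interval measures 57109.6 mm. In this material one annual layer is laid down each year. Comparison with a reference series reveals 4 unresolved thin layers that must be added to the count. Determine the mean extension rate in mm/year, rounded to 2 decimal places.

2.33 mm/year

True annual layer count = 24469 + 4 = 24473.
57109.6 mm over 24473 years gives 57109.6 / 24473 ≈ 2.33 mm/year.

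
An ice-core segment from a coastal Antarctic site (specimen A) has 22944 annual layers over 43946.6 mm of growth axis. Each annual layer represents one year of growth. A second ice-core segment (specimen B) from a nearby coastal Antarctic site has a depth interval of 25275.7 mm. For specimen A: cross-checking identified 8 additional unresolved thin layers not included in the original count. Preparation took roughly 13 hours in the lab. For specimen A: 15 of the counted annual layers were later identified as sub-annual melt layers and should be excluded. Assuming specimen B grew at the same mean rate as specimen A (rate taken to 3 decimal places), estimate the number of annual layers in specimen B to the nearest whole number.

Specimen A: correcting the raw count gives 22944 − 15 + 8 = 22937 true annual layers.
A: 43946.6 mm over 22937 years gives 43946.6 / 22937 ≈ 1.916 mm per year.
B spans 25275.7 / 1.916 = 13191.91 years ≈ 13192 annual layers.

13192 annual layers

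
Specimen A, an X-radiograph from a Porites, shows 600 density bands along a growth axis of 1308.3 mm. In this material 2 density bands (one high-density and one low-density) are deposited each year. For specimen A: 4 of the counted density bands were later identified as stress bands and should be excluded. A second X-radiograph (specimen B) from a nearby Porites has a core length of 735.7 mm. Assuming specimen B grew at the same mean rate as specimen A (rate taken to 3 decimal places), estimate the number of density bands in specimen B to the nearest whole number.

Specimen A: correcting the raw count gives 600 − 4 = 596 true density bands.
Specimen A: dividing by 2 density bands per year: 596 / 2 = 298 years.
A: Mean rate = 1308.3 mm / 298 years ≈ 4.390 mm per year.
Specimen B: 735.7 mm / 4.390 mm per year = 167.59 years; at 2 density bands per year that is 167.59 × 2 ≈ 335 density bands.

335 density bands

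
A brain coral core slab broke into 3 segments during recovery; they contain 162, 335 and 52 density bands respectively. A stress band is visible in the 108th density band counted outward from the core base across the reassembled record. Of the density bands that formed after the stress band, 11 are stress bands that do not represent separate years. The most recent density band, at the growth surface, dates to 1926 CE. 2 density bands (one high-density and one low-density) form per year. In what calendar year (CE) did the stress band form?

1711 CE

Total density bands = 162 + 335 + 52 = 549.
Between density band 108 and the growth surface there are 549 − 108 = 441 density bands.
Excluding 11 false density bands: 441 − 11 = 430.
Dividing by 2 density bands per year: 430 / 2 = 215 years.
1926 − 215 = 1711 CE.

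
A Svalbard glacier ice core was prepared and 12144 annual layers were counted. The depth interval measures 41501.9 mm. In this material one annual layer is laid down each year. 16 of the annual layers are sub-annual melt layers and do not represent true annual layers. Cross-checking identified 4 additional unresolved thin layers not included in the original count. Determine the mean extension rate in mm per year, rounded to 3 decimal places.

True annual layer count = 12144 − 16 + 4 = 12132.
41501.9 mm over 12132 years gives 41501.9 / 12132 ≈ 3.421 mm per year.

3.421 mm per year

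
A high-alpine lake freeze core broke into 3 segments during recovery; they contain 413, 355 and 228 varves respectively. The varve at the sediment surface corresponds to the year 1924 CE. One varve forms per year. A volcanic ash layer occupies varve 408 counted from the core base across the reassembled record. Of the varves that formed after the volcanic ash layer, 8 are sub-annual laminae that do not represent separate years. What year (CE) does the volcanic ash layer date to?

Total varves = 413 + 355 + 228 = 996.
Between varve 408 and the sediment surface there are 996 − 408 = 588 varves.
Excluding 8 false varves: 588 − 8 = 580.
The varve at the sediment surface is 1924 CE, so the volcanic ash layer dates to 1924 − 580 = 1344 CE.

1344 CE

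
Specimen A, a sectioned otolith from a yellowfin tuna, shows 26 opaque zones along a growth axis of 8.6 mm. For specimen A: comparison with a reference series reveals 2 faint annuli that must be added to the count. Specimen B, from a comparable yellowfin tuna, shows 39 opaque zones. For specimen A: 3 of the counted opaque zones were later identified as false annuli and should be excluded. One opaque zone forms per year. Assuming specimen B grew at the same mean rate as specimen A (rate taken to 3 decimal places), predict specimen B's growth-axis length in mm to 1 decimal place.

Specimen A: adjusted count: 26 − 3 + 2 = 25 opaque zones.
A: Mean rate = 8.6 mm / 25 years ≈ 0.344 mm/year.
B's length ≈ 0.344 × 39 = 13.4 mm.

13.4 mm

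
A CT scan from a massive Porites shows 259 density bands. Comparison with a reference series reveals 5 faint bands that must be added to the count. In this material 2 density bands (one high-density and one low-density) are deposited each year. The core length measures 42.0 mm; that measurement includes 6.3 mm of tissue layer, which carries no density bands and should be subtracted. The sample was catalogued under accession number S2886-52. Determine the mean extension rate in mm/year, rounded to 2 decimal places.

Correcting the raw count gives 259 + 5 = 264 true density bands.
Dividing by 2 density bands per year: 264 / 2 = 132 years.
Net length = 42.0 − 6.3 = 35.7 mm.
35.7 mm over 132 years gives 35.7 / 132 ≈ 0.27 mm/year.

0.27 mm/year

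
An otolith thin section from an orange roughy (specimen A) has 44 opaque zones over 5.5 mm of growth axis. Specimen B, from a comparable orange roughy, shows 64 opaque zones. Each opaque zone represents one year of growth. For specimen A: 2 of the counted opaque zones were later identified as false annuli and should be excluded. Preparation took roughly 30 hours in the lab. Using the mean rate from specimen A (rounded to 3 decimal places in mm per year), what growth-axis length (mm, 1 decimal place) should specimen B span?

Specimen A: after corrections the count is 44 − 2 = 42 opaque zones.
A: Extension rate ≈ 5.5 / 42 = 0.131 mm/year.
Length of B = 0.131 × 64 = 8.4 mm.

8.4 mm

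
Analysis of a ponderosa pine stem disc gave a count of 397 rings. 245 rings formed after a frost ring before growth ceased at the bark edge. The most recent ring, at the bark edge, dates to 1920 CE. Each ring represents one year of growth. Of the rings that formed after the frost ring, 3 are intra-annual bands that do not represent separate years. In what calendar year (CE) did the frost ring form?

245 rings post-date the frost ring.
Removing the 3 false rings leaves 245 − 3 = 242 true rings beyond the frost ring.
Counting back 242 years from 1920 CE places the frost ring in 1920 − 242 = 1678 CE.

1678 CE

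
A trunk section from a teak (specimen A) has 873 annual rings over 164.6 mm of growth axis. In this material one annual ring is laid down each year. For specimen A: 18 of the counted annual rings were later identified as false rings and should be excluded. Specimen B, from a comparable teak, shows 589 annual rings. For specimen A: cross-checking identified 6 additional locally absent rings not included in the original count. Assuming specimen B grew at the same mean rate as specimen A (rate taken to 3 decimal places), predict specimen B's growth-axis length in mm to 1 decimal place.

Specimen A: adjusted count: 873 − 18 + 6 = 861 annual rings.
A: Mean rate = 164.6 mm / 861 years ≈ 0.191 mm/year.
B's length ≈ 0.191 × 589 = 112.5 mm.

112.5 mm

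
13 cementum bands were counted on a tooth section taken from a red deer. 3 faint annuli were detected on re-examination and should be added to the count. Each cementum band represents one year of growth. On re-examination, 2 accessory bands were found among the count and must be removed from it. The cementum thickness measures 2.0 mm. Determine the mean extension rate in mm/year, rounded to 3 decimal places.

0.143 mm/year

Adjusted count: 13 − 2 + 3 = 14 cementum bands.
2.0 mm over 14 years gives 2.0 / 14 ≈ 0.143 mm/year.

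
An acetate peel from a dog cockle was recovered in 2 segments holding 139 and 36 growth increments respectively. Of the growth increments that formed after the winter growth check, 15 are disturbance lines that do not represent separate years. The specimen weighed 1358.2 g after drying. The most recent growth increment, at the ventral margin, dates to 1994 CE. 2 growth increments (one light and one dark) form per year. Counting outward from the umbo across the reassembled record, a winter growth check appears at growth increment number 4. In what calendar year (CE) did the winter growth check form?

1916 CE

Total growth increments = 139 + 36 = 175.
The winter growth check sits at growth increment 4 from the umbo, so 175 − 4 = 171 growth increments formed after it.
Removing the 15 false growth increments leaves 171 − 15 = 156 true growth increments beyond the winter growth check.
156 growth increments at 2 per year is 156 / 2 = 78 years.
The growth increment at the ventral margin is 1994 CE, so the winter growth check dates to 1994 − 78 = 1916 CE.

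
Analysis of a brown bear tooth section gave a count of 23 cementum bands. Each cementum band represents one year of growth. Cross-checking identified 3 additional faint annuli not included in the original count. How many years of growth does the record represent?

26 yr

Adjusted count: 23 + 3 = 26 cementum bands.
At one cementum band per year, that is 26 years.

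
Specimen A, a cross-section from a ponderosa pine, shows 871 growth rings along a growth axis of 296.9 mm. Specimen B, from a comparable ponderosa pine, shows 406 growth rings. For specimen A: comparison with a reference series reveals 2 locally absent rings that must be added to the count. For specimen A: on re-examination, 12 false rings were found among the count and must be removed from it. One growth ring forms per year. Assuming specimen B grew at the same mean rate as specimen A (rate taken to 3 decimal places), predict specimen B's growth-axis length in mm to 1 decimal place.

140.1 mm

Specimen A: correcting the raw count gives 871 − 12 + 2 = 861 true growth rings.
A: Extension rate ≈ 296.9 / 861 = 0.345 mm/year.
B's length ≈ 0.345 × 406 = 140.1 mm.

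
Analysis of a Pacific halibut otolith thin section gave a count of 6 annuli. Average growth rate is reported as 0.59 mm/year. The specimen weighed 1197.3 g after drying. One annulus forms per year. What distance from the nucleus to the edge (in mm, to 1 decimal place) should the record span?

6 years of growth are recorded.
6 years at 0.59 mm/year gives 0.59 × 6 = 3.5 mm.

3.5 mm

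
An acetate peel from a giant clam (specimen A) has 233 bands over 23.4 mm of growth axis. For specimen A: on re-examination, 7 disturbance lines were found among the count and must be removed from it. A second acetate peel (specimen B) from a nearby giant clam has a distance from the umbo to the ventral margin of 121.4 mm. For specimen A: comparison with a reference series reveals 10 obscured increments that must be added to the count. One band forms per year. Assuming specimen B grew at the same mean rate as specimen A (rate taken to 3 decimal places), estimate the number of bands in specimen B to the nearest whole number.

1226 bands

Specimen A: true band count = 233 − 7 + 10 = 236.
A: 23.4 mm over 236 years gives 23.4 / 236 ≈ 0.099 mm per year.
For B, 121.4 / 0.099 = 1226.26 years ≈ 1226 bands.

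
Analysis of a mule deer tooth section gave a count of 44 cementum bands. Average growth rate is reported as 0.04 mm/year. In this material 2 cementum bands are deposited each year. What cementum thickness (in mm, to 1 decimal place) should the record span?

With 2 cementum bands per year, 44 / 2 = 22 years.
Length ≈ 0.04 × 22 = 0.9 mm.

0.9 mm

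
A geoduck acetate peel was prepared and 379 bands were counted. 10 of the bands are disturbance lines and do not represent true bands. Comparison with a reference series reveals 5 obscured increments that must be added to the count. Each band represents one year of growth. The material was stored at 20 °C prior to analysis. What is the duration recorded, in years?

True band count = 379 − 10 + 5 = 374.
One band per year makes the duration 374 years.

374 yr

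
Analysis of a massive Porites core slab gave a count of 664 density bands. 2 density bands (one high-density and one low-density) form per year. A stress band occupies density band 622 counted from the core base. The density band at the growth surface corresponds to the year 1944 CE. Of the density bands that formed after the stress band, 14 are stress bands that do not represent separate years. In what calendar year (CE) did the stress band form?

Between density band 622 and the growth surface there are 664 − 622 = 42 density bands.
Excluding 14 false density bands: 42 − 14 = 28.
28 density bands at 2 per year is 28 / 2 = 14 years.
1944 − 14 = 1930 CE.

1930 CE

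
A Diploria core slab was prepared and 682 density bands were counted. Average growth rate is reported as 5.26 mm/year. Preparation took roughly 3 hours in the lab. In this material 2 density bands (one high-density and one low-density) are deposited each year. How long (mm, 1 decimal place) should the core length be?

With 2 density bands per year, 682 / 2 = 341 years.
Length ≈ 5.26 × 341 = 1793.7 mm.

1793.7 mm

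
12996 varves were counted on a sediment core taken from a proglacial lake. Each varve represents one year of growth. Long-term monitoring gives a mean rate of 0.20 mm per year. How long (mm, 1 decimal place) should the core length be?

2599.2 mm

The record spans 12996 years at 0.20 mm per year.
12996 years at 0.20 mm/year gives 0.20 × 12996 = 2599.2 mm.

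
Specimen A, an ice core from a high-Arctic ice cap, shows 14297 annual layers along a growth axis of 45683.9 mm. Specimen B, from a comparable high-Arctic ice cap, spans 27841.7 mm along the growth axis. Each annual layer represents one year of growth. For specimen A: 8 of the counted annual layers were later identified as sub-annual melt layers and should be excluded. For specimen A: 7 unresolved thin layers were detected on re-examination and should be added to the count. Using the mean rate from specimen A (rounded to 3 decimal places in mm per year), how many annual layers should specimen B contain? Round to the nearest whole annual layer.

Specimen A: after corrections the count is 14297 − 8 + 7 = 14296 annual layers.
A: Mean rate = 45683.9 mm / 14296 years ≈ 3.196 mm/year.
B spans 27841.7 / 3.196 = 8711.42 years ≈ 8711 annual layers.

8711 annual layers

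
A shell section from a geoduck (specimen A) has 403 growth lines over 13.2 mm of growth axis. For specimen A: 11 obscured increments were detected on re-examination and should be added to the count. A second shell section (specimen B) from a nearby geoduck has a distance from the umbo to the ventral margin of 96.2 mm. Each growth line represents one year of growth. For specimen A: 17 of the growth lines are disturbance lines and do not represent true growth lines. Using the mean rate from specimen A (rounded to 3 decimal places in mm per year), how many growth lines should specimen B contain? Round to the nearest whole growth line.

2915 growth lines

Specimen A: correcting the raw count gives 403 − 17 + 11 = 397 true growth lines.
A: Mean rate = 13.2 mm / 397 years ≈ 0.033 mm/year.
For B, 96.2 / 0.033 = 2915.15 years ≈ 2915 growth lines.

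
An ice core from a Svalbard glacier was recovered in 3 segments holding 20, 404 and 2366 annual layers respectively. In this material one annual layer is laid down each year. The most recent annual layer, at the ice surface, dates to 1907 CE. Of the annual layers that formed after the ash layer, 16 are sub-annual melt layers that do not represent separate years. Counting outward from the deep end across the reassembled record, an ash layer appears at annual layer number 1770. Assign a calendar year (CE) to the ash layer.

903 CE

Total annual layers = 20 + 404 + 2366 = 2790.
2790 − 1770 = 1020 annual layers lie beyond the ash layer toward the ice surface.
1020 − 16 false = 1004 true annual layers after the ash layer.
Counting back 1004 years from 1907 CE places the ash layer in 1907 − 1004 = 903 CE.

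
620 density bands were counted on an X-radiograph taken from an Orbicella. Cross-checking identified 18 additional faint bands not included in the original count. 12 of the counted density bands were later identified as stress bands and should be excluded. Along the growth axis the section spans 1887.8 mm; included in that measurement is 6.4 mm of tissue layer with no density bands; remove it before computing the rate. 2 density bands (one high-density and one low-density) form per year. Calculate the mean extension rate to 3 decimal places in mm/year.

6.011 mm/year

Adjusted count: 620 − 12 + 18 = 626 density bands.
Dividing by 2 density bands per year: 626 / 2 = 313 years.
The growth record spans 1887.8 − 6.4 = 1881.4 mm.
Extension rate ≈ 1881.4 / 313 = 6.011 mm/year.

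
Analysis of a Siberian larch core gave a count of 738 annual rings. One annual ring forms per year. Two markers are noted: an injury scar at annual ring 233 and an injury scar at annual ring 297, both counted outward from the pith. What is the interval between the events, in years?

Separation: 297 − 233 = 64 annual rings.
That is 64 years at one annual ring per year.

64 years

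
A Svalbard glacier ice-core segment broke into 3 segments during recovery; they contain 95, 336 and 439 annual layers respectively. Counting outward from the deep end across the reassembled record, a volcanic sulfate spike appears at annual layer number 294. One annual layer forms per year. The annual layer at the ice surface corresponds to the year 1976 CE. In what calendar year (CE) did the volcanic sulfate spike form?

Total annual layers = 95 + 336 + 439 = 870.
870 − 294 = 576 annual layers lie beyond the volcanic sulfate spike toward the ice surface.
Counting back 576 years from 1976 CE places the volcanic sulfate spike in 1976 − 576 = 1400 CE.

1400 CE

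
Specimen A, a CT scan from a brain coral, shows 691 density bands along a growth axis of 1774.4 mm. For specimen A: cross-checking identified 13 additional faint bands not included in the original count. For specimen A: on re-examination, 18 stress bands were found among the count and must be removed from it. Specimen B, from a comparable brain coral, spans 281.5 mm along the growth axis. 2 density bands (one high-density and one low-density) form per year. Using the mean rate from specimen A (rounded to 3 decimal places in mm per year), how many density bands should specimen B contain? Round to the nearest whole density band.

Specimen A: true density band count = 691 − 18 + 13 = 686.
Specimen A: 686 density bands at 2 per year is 686 / 2 = 343 years.
A: Mean rate = 1774.4 mm / 343 years ≈ 5.173 mm per year.
For B, 281.5 / 5.173 = 54.42 years; at 2 density bands per year that is 54.42 × 2 ≈ 109 density bands.

109 density bands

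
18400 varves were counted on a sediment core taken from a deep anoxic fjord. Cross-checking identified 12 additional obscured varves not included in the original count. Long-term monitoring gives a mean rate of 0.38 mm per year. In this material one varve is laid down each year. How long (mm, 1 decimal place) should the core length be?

After corrections the count is 18400 + 12 = 18412 varves.
18412 years at 0.38 mm/year gives 0.38 × 18412 = 6996.6 mm.

6996.6 mm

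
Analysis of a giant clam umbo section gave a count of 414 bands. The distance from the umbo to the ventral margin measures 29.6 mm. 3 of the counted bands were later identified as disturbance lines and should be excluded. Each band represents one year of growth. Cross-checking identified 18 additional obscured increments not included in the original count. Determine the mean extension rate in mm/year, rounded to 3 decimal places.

0.069 mm/year

True band count = 414 − 3 + 18 = 429.
Extension rate ≈ 29.6 / 429 = 0.069 mm/year.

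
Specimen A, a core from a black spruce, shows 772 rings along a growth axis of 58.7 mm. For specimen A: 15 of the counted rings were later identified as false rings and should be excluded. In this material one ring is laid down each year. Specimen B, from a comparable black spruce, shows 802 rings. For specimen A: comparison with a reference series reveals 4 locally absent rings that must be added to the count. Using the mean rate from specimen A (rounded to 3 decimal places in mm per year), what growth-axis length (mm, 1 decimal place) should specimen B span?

61.8 mm

Specimen A: correcting the raw count gives 772 − 15 + 4 = 761 true rings.
A: Extension rate ≈ 58.7 / 761 = 0.077 mm per year.
Length of B = 0.077 × 802 = 61.8 mm.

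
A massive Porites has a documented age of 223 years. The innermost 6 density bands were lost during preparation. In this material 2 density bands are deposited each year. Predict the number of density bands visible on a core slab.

223 years at 2 density bands per year gives 223 × 2 = 446 density bands.
Less the 6 uncaptured density bands: 446 − 6 = 440.

440 density bands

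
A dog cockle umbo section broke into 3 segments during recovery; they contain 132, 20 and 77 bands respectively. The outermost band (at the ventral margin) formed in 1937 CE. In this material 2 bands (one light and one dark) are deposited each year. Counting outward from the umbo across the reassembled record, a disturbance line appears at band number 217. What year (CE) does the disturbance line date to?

1931 CE

Total bands = 132 + 20 + 77 = 229.
Between band 217 and the ventral margin there are 229 − 217 = 12 bands.
12 bands at 2 per year is 12 / 2 = 6 years.
Counting back 6 years from 1937 CE places the disturbance line in 1937 − 6 = 1931 CE.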